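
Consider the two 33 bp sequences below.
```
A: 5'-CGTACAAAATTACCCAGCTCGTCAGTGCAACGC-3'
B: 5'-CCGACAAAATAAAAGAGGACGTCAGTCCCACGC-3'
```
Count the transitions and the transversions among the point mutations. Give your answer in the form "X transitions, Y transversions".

0 transitions, 10 transversions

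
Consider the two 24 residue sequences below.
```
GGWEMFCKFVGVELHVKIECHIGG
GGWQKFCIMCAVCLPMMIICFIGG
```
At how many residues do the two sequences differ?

Comparing position by position, 12 residues differ: 4 (E/Q), 5 (M/K), 8 (K/I), 9 (F/M), 10 (V/C), 11 (G/A), 13 (E/C), 15 (H/P), 16 (V/M), 17 (K/M), 19 (E/I), 21 (H/F).

12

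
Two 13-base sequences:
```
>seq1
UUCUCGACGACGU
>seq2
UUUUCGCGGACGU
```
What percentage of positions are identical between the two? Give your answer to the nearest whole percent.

77%

3 positions differ (3, 7, 8), so 10 of 13 match: 10/13 = 76.92%.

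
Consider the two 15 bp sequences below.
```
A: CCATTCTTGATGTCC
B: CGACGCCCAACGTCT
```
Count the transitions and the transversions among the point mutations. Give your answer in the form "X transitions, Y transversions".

6 transitions, 2 transversions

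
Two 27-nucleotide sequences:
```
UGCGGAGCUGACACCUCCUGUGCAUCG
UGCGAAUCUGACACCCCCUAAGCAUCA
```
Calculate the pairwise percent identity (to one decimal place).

77.8%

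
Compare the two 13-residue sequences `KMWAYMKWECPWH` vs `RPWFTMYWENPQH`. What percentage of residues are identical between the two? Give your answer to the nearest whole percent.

Mismatches at positions 1, 2, 4, 5, 7, 10, 12 (1-based): 7 of 13.
Identical positions: 6/13 = 46.15% → 46%.

46%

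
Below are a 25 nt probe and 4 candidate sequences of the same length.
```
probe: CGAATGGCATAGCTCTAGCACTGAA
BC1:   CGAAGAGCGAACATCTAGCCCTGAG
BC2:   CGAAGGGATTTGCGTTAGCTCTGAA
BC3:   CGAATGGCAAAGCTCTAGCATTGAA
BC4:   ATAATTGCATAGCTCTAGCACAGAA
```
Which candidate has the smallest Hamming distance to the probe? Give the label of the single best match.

BC3

Hamming distances to probe — BC1: 8; BC2: 7; BC3: 2; BC4: 4.
Smallest is BC3 with 2 mismatches.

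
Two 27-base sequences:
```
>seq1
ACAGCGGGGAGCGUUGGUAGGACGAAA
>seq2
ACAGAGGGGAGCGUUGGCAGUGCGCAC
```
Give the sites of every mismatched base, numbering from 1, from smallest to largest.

5, 18, 21, 22, 25, 27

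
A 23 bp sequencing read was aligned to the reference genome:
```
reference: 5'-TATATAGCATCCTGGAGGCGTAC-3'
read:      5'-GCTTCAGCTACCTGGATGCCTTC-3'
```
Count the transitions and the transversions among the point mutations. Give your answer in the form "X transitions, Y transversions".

1 transition, 8 transversions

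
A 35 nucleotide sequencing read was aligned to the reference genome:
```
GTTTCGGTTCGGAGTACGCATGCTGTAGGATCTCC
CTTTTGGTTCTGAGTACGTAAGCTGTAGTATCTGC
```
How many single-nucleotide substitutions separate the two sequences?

Comparing position by position, 7 positions differ: 1 (G/C), 5 (C/T), 11 (G/T), 19 (C/T), 21 (T/A), 29 (G/T), 34 (C/G).

7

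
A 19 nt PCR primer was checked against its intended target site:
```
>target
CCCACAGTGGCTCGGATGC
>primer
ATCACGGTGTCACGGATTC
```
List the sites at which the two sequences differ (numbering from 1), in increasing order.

1, 2, 6, 10, 12, 18

Scanning 1-based: 1: C/A; 2: C/T; 6: A/G; 10: G/T; 12: T/A; 18: G/T.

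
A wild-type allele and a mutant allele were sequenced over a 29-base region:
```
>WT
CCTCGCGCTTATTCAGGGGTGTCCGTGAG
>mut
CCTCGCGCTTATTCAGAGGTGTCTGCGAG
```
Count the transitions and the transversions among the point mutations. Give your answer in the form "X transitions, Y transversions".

Mismatches (1-based):
site 17: G→A (purine→purine, transition)
site 24: C→T (pyrimidine→pyrimidine, transition)
site 26: T→C (pyrimidine→pyrimidine, transition)

3 transitions, 0 transversions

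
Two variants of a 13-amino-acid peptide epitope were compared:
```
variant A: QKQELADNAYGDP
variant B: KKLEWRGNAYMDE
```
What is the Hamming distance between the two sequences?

7

Comparing position by position, 7 residues differ: 1 (Q/K), 3 (Q/L), 5 (L/W), 6 (A/R), 7 (D/G), 11 (G/M), 13 (P/E).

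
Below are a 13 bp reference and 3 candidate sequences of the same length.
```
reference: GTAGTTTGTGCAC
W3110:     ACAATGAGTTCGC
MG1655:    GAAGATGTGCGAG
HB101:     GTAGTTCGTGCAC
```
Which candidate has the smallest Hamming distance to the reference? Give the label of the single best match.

HB101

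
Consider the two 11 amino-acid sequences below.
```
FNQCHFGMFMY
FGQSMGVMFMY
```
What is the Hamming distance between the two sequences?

5

The sequences differ at positions 2, 4, 5, 6, 7 (1-based) — 5 in total.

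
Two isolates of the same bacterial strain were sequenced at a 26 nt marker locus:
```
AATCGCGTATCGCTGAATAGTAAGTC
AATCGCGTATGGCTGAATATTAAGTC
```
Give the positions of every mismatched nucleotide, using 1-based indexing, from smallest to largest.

Scanning 1-based: 11: C/G; 20: G/T.

11, 20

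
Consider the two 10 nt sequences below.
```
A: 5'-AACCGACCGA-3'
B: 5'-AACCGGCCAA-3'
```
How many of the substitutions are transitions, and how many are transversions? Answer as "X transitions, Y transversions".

2 transitions, 0 transversions

Mismatches (1-based):
site 6: A→G (purine→purine, transition)
site 9: G→A (purine→purine, transition)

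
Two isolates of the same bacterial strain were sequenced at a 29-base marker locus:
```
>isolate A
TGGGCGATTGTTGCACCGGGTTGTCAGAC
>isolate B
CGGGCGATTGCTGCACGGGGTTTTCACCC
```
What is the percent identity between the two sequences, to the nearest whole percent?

79%

Mismatches at positions 1, 11, 17, 23, 27, 28 (1-based): 6 of 29.
Identical positions: 23/29 = 79.31% → 79%.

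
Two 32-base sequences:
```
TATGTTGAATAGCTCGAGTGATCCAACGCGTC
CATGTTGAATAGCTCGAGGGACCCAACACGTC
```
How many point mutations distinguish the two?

Comparing position by position, 4 positions differ: 1 (T/C), 19 (T/G), 22 (T/C), 28 (G/A).

4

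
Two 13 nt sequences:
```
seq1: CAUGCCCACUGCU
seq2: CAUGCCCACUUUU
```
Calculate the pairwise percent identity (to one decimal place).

Mismatches at positions 11, 12 (1-based): 2 of 13.
Identical positions: 11/13 = 84.62% → 84.6%.

84.6%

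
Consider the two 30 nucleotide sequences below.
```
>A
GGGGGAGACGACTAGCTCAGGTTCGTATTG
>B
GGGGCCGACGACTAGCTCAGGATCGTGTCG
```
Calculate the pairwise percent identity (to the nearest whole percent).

83%

Mismatches at positions 5, 6, 22, 27, 29 (1-based): 5 of 30.
Identical positions: 25/30 = 83.33% → 83%.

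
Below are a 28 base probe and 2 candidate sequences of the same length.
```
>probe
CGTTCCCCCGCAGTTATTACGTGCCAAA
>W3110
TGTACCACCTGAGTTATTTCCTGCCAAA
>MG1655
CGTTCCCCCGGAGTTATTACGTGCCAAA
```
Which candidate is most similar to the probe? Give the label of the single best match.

Hamming distances to probe — W3110: 7; MG1655: 1.
Smallest is MG1655 with 1 mismatch.

MG1655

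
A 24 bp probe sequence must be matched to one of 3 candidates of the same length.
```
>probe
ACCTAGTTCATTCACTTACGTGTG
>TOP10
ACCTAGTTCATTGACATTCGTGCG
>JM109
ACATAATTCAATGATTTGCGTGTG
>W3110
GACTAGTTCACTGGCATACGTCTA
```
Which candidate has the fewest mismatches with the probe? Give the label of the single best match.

TOP10

Hamming distances to probe — TOP10: 4; JM109: 6; W3110: 8.
Smallest is TOP10 with 4 mismatches.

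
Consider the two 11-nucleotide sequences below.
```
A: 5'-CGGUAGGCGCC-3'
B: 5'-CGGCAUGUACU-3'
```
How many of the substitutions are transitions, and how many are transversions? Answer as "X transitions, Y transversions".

Transitions (purine↔purine or pyrimidine↔pyrimidine): 4 U→C, 8 C→U, 9 G→A, 11 C→U.
Transversions (purine↔pyrimidine): 6 G→U.

4 transitions, 1 transversion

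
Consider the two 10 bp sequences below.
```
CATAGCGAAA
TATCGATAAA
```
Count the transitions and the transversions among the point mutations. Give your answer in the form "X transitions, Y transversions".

Mismatches (1-based):
position 1: C→T (pyrimidine→pyrimidine, transition)
position 4: A→C (purine→pyrimidine, transversion)
position 6: C→A (pyrimidine→purine, transversion)
position 7: G→T (purine→pyrimidine, transversion)

1 transition, 3 transversions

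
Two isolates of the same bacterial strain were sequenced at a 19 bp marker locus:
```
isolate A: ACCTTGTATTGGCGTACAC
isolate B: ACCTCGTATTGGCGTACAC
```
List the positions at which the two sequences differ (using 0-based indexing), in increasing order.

4

Scanning 0-based: 4: T/C.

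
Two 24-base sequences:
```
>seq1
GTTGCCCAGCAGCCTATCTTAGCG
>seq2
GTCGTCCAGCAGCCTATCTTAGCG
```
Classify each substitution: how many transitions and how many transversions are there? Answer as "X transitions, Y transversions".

Mismatches (1-based):
site 3: T→C (pyrimidine→pyrimidine, transition)
site 5: C→T (pyrimidine→pyrimidine, transition)

2 transitions, 0 transversions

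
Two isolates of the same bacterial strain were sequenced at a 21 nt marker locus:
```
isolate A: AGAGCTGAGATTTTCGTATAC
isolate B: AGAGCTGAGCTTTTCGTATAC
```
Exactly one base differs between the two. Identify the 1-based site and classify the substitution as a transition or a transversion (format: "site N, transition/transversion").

site 10, transversion

The sequences differ only at site 10: A→C (purine→pyrimidine), a transversion.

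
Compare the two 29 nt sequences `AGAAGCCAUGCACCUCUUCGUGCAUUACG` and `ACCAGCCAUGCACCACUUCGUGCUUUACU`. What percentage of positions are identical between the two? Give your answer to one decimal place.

Mismatches at positions 2, 3, 15, 24, 29 (1-based): 5 of 29.
Identical positions: 24/29 = 82.76% → 82.8%.

82.8%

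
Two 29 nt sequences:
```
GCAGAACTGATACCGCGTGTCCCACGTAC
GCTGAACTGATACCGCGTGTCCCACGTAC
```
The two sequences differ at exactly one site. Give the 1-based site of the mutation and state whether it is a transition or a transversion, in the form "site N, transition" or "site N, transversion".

site 3, transversion

Site 3 changes A→T. A is a purine and T is a pyrimidine, so this is a transversion.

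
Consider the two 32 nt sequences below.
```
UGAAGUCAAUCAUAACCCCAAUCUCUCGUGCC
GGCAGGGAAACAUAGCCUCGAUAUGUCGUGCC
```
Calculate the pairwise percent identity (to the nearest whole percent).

69%

Mismatches at positions 1, 3, 6, 7, 10, 15, 18, 20, 23, 25 (1-based): 10 of 32.
Identical positions: 22/32 = 68.75% → 69%.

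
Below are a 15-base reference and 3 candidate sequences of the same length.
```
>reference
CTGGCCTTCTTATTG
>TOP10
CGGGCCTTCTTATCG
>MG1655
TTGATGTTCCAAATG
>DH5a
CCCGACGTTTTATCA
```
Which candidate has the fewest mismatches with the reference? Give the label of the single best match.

TOP10

TOP10 differs at 2 positions; MG1655 differs at 7 positions; DH5a differs at 7 positions. The closest is TOP10.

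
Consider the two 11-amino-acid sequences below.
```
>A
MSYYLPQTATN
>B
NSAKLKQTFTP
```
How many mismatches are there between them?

6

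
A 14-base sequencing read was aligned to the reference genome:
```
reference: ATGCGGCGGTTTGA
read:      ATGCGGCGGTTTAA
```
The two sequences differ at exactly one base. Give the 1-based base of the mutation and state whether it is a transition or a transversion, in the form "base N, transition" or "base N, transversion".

Base 13 changes G→A. G is a purine and A is a purine, so this is a transition.

base 13, transition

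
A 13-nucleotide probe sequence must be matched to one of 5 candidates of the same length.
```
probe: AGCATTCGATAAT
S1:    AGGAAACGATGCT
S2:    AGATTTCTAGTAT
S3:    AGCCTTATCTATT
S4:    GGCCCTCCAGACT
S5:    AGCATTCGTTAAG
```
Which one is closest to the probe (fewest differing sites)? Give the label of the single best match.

S5

S1 differs at 5 sites; S2 differs at 5 sites; S3 differs at 5 sites; S4 differs at 6 sites; S5 differs at 2 sites. The closest is S5.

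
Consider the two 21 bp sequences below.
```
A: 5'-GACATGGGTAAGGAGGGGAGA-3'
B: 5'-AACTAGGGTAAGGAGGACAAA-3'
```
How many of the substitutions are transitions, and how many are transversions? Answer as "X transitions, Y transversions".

Mismatches (1-based):
site 1: G→A (purine→purine, transition)
site 4: A→T (purine→pyrimidine, transversion)
site 5: T→A (pyrimidine→purine, transversion)
site 17: G→A (purine→purine, transition)
site 18: G→C (purine→pyrimidine, transversion)
site 20: G→A (purine→purine, transition)

3 transitions, 3 transversions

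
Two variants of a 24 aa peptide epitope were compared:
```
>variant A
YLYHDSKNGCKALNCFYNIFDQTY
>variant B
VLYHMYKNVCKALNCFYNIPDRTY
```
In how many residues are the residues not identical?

Mismatches (1-based): residue 1: Y→V; residue 5: D→M; residue 6: S→Y; residue 9: G→V; residue 20: F→P; residue 22: Q→R.

6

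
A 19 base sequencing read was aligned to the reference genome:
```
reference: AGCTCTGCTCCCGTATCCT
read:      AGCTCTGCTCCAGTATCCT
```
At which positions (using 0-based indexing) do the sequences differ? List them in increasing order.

Scanning 0-based: 11: C/A.

11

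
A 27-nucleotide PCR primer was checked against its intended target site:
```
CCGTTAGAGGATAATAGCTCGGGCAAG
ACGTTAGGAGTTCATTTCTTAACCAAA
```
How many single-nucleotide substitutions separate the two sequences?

12

Comparing position by position, 12 sites differ: 1 (C/A), 8 (A/G), 9 (G/A), 11 (A/T), 13 (A/C), 16 (A/T), 17 (G/T), 20 (C/T), 21 (G/A), 22 (G/A), 23 (G/C), 27 (G/A).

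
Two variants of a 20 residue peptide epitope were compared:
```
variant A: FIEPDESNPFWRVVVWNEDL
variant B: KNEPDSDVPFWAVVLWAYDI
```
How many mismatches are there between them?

10

The sequences differ at residues 1, 2, 6, 7, 8, 12, 15, 17, 18, 20 (1-based) — 10 in total.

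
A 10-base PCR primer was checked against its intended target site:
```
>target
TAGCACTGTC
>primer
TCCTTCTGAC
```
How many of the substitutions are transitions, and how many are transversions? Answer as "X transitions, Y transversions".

1 transition, 4 transversions

Mismatches (1-based):
position 2: A→C (purine→pyrimidine, transversion)
position 3: G→C (purine→pyrimidine, transversion)
position 4: C→T (pyrimidine→pyrimidine, transition)
position 5: A→T (purine→pyrimidine, transversion)
position 9: T→A (pyrimidine→purine, transversion)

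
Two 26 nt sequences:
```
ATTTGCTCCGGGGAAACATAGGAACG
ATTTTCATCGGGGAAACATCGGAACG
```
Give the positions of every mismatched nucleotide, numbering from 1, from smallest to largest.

Scanning 1-based: 5: G/T; 7: T/A; 8: C/T; 20: A/C.

5, 7, 8, 20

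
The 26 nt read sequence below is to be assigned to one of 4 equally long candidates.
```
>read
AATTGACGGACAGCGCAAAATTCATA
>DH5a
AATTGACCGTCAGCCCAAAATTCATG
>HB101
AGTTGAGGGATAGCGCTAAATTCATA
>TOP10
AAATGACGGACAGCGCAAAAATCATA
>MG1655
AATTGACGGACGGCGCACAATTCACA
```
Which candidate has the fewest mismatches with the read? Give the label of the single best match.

Hamming distances to read — DH5a: 4; HB101: 4; TOP10: 2; MG1655: 3.
Smallest is TOP10 with 2 mismatches.

TOP10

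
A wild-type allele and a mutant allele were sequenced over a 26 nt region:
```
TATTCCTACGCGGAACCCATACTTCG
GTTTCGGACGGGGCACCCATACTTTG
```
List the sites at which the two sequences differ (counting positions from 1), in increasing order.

1, 2, 6, 7, 11, 14, 25

Scanning 1-based: 1: T/G; 2: A/T; 6: C/G; 7: T/G; 11: C/G; 14: A/C; 25: C/T.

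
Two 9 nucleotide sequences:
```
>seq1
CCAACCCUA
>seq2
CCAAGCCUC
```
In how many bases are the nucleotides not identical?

Comparing position by position, 2 bases differ: 5 (C/G), 9 (A/C).

2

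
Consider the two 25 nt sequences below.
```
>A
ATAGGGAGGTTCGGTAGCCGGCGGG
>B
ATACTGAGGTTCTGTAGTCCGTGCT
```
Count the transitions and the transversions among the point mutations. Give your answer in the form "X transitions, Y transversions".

2 transitions, 6 transversions

Mismatches (1-based):
position 4: G→C (purine→pyrimidine, transversion)
position 5: G→T (purine→pyrimidine, transversion)
position 13: G→T (purine→pyrimidine, transversion)
position 18: C→T (pyrimidine→pyrimidine, transition)
position 20: G→C (purine→pyrimidine, transversion)
position 22: C→T (pyrimidine→pyrimidine, transition)
position 24: G→C (purine→pyrimidine, transversion)
position 25: G→T (purine→pyrimidine, transversion)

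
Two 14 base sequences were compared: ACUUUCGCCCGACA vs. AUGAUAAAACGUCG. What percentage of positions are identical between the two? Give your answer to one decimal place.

9 positions differ (2, 3, 4, 6, 7, 8, 9, 12, 14), so 5 of 14 match: 5/14 = 35.71%.

35.7%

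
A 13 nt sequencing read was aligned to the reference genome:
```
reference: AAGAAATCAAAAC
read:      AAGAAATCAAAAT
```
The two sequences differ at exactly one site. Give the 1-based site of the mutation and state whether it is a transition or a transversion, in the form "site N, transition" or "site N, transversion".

site 13, transition

The sequences differ only at site 13: C→T (pyrimidine→pyrimidine), a transition.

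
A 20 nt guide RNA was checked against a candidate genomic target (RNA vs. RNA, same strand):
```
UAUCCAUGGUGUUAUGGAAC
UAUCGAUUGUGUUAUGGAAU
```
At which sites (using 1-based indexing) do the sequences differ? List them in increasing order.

5, 8, 20

Scanning 1-based: 5: C/G; 8: G/U; 20: C/U.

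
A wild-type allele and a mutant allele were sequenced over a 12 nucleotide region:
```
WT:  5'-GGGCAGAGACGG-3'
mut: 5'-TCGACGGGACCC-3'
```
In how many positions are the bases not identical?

Comparing position by position, 7 positions differ: 1 (G/T), 2 (G/C), 4 (C/A), 5 (A/C), 7 (A/G), 11 (G/C), 12 (G/C).

7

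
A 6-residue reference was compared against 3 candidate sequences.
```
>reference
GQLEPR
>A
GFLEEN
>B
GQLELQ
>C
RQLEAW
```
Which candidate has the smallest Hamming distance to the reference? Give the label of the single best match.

B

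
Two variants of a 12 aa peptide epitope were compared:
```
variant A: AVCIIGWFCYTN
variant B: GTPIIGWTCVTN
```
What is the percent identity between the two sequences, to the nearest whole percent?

58%

Mismatches at positions 1, 2, 3, 8, 10 (1-based): 5 of 12.
Identical positions: 7/12 = 58.33% → 58%.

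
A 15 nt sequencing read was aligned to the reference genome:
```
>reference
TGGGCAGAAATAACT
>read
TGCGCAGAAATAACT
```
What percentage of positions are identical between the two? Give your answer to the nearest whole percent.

93%

Mismatch at position 3 (1-based): 1 of 15.
Identical positions: 14/15 = 93.33% → 93%.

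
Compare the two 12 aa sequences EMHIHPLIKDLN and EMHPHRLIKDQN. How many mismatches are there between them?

The sequences differ at positions 4, 6, 11 (1-based) — 3 in total.

3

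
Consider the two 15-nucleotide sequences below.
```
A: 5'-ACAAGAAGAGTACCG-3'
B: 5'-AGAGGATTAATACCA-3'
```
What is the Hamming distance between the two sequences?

Mismatches (1-based): base 2: C→G; base 4: A→G; base 7: A→T; base 8: G→T; base 10: G→A; base 15: G→A.

6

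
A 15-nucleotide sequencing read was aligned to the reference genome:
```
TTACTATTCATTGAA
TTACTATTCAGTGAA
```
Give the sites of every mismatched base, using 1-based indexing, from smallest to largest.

11

Differences at site 11 (T→G).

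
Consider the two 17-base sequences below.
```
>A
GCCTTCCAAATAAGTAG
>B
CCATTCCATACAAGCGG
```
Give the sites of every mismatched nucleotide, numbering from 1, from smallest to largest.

1, 3, 9, 11, 15, 16

Scanning 1-based: 1: G/C; 3: C/A; 9: A/T; 11: T/C; 15: T/C; 16: A/G.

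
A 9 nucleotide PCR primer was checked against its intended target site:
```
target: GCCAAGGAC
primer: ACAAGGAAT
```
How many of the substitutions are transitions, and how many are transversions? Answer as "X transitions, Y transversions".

Mismatches (1-based):
base 1: G→A (purine→purine, transition)
base 3: C→A (pyrimidine→purine, transversion)
base 5: A→G (purine→purine, transition)
base 7: G→A (purine→purine, transition)
base 9: C→T (pyrimidine→pyrimidine, transition)

4 transitions, 1 transversion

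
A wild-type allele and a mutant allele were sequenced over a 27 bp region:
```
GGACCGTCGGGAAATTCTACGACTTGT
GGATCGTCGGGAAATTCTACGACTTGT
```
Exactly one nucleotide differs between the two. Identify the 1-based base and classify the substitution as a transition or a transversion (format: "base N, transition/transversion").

base 4, transition

The sequences differ only at base 4: C→T (pyrimidine→pyrimidine), a transition.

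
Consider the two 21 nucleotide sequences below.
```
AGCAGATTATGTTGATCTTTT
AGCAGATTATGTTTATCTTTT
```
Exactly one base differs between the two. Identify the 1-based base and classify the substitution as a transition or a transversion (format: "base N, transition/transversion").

Base 14 changes G→T. G is a purine and T is a pyrimidine, so this is a transversion.

base 14, transversion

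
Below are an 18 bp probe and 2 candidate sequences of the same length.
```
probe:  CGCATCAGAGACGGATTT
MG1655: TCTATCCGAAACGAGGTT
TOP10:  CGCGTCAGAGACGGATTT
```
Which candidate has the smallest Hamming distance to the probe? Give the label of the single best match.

MG1655 differs at 8 sites; TOP10 differs at 1 site. The closest is TOP10.

TOP10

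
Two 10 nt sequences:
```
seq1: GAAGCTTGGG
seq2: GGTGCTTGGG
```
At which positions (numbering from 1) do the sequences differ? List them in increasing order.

2, 3

Differences at position 2 (A→G), position 3 (A→T).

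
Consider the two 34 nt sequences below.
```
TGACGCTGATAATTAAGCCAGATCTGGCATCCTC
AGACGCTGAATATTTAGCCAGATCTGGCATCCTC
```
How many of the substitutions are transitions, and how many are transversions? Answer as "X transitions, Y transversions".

0 transitions, 4 transversions

Mismatches (1-based):
site 1: T→A (pyrimidine→purine, transversion)
site 10: T→A (pyrimidine→purine, transversion)
site 11: A→T (purine→pyrimidine, transversion)
site 15: A→T (purine→pyrimidine, transversion)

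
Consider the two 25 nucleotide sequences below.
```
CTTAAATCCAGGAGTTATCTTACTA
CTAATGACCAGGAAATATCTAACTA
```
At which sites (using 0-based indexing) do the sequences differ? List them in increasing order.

2, 4, 5, 6, 13, 14, 20

Differences at site 2 (T→A), site 4 (A→T), site 5 (A→G), site 6 (T→A), site 13 (G→A), site 14 (T→A), site 20 (T→A).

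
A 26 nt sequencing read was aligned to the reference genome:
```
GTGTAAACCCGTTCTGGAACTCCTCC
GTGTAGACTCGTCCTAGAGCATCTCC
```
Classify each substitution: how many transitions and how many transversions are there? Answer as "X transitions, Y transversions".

6 transitions, 1 transversion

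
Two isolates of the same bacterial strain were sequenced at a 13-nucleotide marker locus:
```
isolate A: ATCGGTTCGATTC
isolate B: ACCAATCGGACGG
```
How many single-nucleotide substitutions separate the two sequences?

8

The sequences differ at sites 2, 4, 5, 7, 8, 11, 12, 13 (1-based) — 8 in total.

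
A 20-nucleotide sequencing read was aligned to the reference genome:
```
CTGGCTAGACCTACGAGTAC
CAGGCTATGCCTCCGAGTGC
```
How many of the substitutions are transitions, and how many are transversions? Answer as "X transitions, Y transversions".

Transitions (purine↔purine or pyrimidine↔pyrimidine): 9 A→G, 19 A→G.
Transversions (purine↔pyrimidine): 2 T→A, 8 G→T, 13 A→C.

2 transitions, 3 transversions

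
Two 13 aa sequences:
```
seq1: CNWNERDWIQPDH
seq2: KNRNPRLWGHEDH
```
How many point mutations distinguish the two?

7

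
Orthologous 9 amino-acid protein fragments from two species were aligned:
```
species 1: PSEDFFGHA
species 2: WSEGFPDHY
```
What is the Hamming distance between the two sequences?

5

The sequences differ at residues 1, 4, 6, 7, 9 (1-based) — 5 in total.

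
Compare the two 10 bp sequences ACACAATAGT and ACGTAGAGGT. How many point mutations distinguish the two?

Comparing position by position, 5 positions differ: 3 (A/G), 4 (C/T), 6 (A/G), 7 (T/A), 8 (A/G).

5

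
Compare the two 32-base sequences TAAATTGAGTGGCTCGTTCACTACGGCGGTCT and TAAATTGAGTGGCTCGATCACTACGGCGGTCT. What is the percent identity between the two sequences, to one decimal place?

96.9%

1 position differs (17), so 31 of 32 match: 31/32 = 96.88%.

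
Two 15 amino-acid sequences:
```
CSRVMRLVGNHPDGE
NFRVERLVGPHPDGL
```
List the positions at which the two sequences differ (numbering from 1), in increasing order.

Scanning 1-based: 1: C/N; 2: S/F; 5: M/E; 10: N/P; 15: E/L.

1, 2, 5, 10, 15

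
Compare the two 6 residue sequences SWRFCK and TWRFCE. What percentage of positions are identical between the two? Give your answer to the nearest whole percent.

67%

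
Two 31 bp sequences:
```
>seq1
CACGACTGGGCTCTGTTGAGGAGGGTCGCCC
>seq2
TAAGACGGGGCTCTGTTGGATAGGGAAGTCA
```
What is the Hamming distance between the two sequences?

Comparing position by position, 10 positions differ: 1 (C/T), 3 (C/A), 7 (T/G), 19 (A/G), 20 (G/A), 21 (G/T), 26 (T/A), 27 (C/A), 29 (C/T), 31 (C/A).

10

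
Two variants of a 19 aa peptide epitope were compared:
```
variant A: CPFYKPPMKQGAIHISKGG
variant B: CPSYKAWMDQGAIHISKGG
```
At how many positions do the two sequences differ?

4

Mismatches (1-based): position 3: F→S; position 6: P→A; position 7: P→W; position 9: K→D.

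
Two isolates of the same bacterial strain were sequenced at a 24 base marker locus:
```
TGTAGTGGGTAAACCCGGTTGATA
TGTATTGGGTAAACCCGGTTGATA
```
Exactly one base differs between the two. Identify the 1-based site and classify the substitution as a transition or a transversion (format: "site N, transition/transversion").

Site 5 changes G→T. G is a purine and T is a pyrimidine, so this is a transversion.

site 5, transversion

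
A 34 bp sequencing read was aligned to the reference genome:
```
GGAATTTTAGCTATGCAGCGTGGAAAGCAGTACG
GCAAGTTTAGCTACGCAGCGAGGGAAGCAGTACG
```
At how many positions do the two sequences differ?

5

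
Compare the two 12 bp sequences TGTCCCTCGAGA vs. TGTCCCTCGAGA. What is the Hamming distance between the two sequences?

The two sequences are identical at every position.

0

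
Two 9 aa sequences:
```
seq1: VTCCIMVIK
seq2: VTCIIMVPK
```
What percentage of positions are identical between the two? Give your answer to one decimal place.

77.8%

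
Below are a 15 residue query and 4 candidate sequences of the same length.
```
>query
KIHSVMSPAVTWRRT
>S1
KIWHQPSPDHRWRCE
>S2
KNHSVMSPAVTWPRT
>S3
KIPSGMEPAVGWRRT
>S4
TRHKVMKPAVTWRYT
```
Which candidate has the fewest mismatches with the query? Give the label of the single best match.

S2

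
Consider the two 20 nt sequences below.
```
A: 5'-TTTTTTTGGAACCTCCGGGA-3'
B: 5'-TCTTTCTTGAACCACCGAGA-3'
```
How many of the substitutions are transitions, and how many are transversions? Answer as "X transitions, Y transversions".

Mismatches (1-based):
site 2: T→C (pyrimidine→pyrimidine, transition)
site 6: T→C (pyrimidine→pyrimidine, transition)
site 8: G→T (purine→pyrimidine, transversion)
site 14: T→A (pyrimidine→purine, transversion)
site 18: G→A (purine→purine, transition)

3 transitions, 2 transversions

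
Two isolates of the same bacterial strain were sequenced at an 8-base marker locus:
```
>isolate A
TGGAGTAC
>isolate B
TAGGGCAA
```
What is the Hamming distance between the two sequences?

4

The sequences differ at sites 2, 4, 6, 8 (1-based) — 4 in total.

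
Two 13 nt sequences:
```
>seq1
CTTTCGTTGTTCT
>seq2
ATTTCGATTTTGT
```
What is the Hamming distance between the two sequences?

Comparing position by position, 4 bases differ: 1 (C/A), 7 (T/A), 9 (G/T), 12 (C/G).

4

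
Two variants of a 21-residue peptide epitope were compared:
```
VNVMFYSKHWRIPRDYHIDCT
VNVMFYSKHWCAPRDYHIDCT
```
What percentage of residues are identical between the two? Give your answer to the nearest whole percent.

Mismatches at positions 11, 12 (1-based): 2 of 21.
Identical positions: 19/21 = 90.48% → 90%.

90%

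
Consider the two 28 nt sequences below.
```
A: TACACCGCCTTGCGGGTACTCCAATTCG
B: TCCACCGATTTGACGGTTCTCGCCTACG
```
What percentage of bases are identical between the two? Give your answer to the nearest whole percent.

64%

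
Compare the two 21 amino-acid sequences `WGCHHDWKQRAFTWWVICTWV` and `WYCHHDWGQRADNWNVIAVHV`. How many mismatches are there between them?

8

The sequences differ at residues 2, 8, 12, 13, 15, 18, 19, 20 (1-based) — 8 in total.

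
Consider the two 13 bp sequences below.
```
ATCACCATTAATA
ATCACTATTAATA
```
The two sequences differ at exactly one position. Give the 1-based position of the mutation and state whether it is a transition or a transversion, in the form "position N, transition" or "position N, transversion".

Position 6 changes C→T. C is a pyrimidine and T is a pyrimidine, so this is a transition.

position 6, transition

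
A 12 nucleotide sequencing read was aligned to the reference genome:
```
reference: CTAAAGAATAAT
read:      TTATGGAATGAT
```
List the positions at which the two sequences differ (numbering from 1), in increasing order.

Scanning 1-based: 1: C/T; 4: A/T; 5: A/G; 10: A/G.

1, 4, 5, 10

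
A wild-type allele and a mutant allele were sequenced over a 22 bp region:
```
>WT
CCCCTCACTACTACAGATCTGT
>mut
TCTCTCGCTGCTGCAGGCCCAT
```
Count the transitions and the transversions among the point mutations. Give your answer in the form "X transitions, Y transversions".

9 transitions, 0 transversions

Mismatches (1-based):
position 1: C→T (pyrimidine→pyrimidine, transition)
position 3: C→T (pyrimidine→pyrimidine, transition)
position 7: A→G (purine→purine, transition)
position 10: A→G (purine→purine, transition)
position 13: A→G (purine→purine, transition)
position 17: A→G (purine→purine, transition)
position 18: T→C (pyrimidine→pyrimidine, transition)
position 20: T→C (pyrimidine→pyrimidine, transition)
position 21: G→A (purine→purine, transition)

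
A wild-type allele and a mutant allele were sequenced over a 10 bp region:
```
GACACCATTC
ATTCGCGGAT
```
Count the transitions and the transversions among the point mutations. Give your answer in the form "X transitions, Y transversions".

4 transitions, 5 transversions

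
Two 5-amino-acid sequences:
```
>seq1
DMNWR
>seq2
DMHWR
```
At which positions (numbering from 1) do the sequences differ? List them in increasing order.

Scanning 1-based: 3: N/H.

3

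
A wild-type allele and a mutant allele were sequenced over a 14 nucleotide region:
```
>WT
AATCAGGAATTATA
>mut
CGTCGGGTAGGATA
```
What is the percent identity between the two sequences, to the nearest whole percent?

Mismatches at positions 1, 2, 5, 8, 10, 11 (1-based): 6 of 14.
Identical positions: 8/14 = 57.14% → 57%.

57%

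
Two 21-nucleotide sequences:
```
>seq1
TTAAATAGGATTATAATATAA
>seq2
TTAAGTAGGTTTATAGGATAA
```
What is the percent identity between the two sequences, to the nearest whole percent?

81%

4 positions differ (5, 10, 16, 17), so 17 of 21 match: 17/21 = 80.95%.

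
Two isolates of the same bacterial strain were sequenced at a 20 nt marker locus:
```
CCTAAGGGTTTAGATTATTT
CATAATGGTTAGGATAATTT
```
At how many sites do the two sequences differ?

The sequences differ at sites 2, 6, 11, 12, 16 (1-based) — 5 in total.

5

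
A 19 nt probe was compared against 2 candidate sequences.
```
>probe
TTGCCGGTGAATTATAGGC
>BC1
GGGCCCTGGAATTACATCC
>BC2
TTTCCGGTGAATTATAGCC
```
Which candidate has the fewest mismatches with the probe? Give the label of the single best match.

Hamming distances to probe — BC1: 8; BC2: 2.
Smallest is BC2 with 2 mismatches.

BC2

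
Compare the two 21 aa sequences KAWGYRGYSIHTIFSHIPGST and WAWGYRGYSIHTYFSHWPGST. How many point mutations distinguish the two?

3

The sequences differ at positions 1, 13, 17 (1-based) — 3 in total.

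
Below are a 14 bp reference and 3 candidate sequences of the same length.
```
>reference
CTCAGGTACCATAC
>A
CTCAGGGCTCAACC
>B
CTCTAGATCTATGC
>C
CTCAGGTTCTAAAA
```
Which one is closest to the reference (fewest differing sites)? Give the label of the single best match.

C

A differs at 5 sites; B differs at 6 sites; C differs at 4 sites. The closest is C.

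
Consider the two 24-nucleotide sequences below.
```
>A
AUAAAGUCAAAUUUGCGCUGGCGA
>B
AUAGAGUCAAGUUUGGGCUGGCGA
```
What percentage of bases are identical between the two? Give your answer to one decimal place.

Mismatches at positions 4, 11, 16 (1-based): 3 of 24.
Identical positions: 21/24 = 87.5% → 87.5%.

87.5%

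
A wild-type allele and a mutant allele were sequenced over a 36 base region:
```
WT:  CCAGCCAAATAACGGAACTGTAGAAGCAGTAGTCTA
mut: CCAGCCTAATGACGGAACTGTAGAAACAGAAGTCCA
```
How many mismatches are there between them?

Mismatches (1-based): position 7: A→T; position 11: A→G; position 26: G→A; position 30: T→A; position 35: T→C.

5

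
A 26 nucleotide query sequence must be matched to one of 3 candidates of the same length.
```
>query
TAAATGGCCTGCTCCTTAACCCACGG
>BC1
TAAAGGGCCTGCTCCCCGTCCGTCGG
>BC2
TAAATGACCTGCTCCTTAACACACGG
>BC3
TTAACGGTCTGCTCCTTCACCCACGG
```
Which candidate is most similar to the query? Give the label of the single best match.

BC2

Hamming distances to query — BC1: 7; BC2: 2; BC3: 4.
Smallest is BC2 with 2 mismatches.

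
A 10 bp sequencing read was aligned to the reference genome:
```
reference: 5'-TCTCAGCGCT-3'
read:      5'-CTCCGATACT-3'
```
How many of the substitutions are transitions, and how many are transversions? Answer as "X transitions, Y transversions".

7 transitions, 0 transversions

Transitions (purine↔purine or pyrimidine↔pyrimidine): 1 T→C, 2 C→T, 3 T→C, 5 A→G, 6 G→A, 7 C→T, 8 G→A.
Transversions (purine↔pyrimidine): none.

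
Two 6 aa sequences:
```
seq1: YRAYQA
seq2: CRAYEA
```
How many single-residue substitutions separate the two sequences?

2

Mismatches (1-based): position 1: Y→C; position 5: Q→E.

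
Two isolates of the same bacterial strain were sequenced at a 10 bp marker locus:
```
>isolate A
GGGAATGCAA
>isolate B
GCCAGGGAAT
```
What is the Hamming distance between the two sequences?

6

The sequences differ at sites 2, 3, 5, 6, 8, 10 (1-based) — 6 in total.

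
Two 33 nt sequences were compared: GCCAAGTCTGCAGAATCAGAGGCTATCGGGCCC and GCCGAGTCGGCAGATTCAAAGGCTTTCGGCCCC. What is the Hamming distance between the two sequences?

6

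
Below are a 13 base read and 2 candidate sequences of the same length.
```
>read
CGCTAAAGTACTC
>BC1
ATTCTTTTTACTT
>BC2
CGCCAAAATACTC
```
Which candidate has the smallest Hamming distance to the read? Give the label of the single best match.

BC2

Hamming distances to read — BC1: 9; BC2: 2.
Smallest is BC2 with 2 mismatches.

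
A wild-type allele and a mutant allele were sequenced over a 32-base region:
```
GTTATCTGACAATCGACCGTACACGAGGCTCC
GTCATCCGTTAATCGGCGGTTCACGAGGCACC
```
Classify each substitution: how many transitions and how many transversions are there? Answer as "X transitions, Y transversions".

4 transitions, 4 transversions

Mismatches (1-based):
base 3: T→C (pyrimidine→pyrimidine, transition)
base 7: T→C (pyrimidine→pyrimidine, transition)
base 9: A→T (purine→pyrimidine, transversion)
base 10: C→T (pyrimidine→pyrimidine, transition)
base 16: A→G (purine→purine, transition)
base 18: C→G (pyrimidine→purine, transversion)
base 21: A→T (purine→pyrimidine, transversion)
base 30: T→A (pyrimidine→purine, transversion)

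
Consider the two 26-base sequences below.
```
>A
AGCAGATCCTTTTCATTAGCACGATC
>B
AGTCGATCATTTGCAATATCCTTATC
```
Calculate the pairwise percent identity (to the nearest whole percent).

65%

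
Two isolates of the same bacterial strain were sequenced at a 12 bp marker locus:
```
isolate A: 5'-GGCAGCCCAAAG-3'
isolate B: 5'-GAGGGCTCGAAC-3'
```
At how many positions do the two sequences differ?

6

Comparing position by position, 6 positions differ: 2 (G/A), 3 (C/G), 4 (A/G), 7 (C/T), 9 (A/G), 12 (G/C).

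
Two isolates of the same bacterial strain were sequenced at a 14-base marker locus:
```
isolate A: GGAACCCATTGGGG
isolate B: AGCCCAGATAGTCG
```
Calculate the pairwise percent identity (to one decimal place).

8 positions differ (1, 3, 4, 6, 7, 10, 12, 13), so 6 of 14 match: 6/14 = 42.86%.

42.9%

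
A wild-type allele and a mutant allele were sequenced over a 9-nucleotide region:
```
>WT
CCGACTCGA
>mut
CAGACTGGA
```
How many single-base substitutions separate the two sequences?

Comparing position by position, 2 bases differ: 2 (C/A), 7 (C/G).

2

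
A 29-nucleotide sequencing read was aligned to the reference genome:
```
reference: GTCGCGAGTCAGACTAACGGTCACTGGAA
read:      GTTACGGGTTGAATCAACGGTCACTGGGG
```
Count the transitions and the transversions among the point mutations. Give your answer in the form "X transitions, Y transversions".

10 transitions, 0 transversions

Transitions (purine↔purine or pyrimidine↔pyrimidine): 3 C→T, 4 G→A, 7 A→G, 10 C→T, 11 A→G, 12 G→A, 14 C→T, 15 T→C, 28 A→G, 29 A→G.
Transversions (purine↔pyrimidine): none.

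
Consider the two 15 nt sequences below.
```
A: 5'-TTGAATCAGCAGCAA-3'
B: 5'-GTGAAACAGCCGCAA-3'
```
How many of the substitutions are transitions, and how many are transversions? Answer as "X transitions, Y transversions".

0 transitions, 3 transversions

Mismatches (1-based):
position 1: T→G (pyrimidine→purine, transversion)
position 6: T→A (pyrimidine→purine, transversion)
position 11: A→C (purine→pyrimidine, transversion)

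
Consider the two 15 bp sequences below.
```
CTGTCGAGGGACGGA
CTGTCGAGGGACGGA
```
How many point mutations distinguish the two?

The two sequences are identical at every position.

0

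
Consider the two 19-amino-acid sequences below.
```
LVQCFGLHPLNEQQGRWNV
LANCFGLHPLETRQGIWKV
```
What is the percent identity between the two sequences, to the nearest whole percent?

63%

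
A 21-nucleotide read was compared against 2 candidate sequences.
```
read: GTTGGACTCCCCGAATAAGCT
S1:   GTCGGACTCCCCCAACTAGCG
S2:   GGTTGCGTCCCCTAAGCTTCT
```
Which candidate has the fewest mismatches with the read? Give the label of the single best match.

S1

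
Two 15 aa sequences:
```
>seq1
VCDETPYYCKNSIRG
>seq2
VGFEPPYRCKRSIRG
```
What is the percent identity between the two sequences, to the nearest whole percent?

67%

5 positions differ (2, 3, 5, 8, 11), so 10 of 15 match: 10/15 = 66.67%.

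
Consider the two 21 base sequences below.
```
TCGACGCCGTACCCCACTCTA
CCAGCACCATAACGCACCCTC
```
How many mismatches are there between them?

9

Comparing position by position, 9 sites differ: 1 (T/C), 3 (G/A), 4 (A/G), 6 (G/A), 9 (G/A), 12 (C/A), 14 (C/G), 18 (T/C), 21 (A/C).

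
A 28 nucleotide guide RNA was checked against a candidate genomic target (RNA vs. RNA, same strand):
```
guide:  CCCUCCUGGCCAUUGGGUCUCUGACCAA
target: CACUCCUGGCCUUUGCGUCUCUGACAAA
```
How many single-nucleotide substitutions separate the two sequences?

The sequences differ at positions 2, 12, 16, 26 (1-based) — 4 in total.

4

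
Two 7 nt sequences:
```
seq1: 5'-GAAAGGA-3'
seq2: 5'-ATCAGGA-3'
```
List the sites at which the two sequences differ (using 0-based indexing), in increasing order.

0, 1, 2

Scanning 0-based: 0: G/A; 1: A/T; 2: A/C.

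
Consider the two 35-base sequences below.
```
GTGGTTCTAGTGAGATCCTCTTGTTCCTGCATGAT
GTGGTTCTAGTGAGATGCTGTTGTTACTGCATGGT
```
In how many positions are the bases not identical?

4

The sequences differ at positions 17, 20, 26, 34 (1-based) — 4 in total.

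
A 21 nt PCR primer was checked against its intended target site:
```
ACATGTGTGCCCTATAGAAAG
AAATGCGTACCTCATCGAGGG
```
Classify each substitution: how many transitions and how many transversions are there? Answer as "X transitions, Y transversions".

Mismatches (1-based):
position 2: C→A (pyrimidine→purine, transversion)
position 6: T→C (pyrimidine→pyrimidine, transition)
position 9: G→A (purine→purine, transition)
position 12: C→T (pyrimidine→pyrimidine, transition)
position 13: T→C (pyrimidine→pyrimidine, transition)
position 16: A→C (purine→pyrimidine, transversion)
position 19: A→G (purine→purine, transition)
position 20: A→G (purine→purine, transition)

6 transitions, 2 transversions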